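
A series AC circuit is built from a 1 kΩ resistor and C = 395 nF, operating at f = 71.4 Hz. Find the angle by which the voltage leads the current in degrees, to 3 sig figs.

ω = 2πf = 448.6 rad/s
X_C = 1/(ωC) = 5640 Ω
Z = 1000 − j5640 Ω
|Z| = √(1000² + 5640²) = 5730 Ω
∠Z = arctan(-5640/1000) = -80.0°

-80.0°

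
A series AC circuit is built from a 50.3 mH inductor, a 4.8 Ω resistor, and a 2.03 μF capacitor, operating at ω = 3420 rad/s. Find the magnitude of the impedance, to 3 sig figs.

28.4 Ω

X_L = ωL = 172 Ω
X_C = 1/(ωC) = 144 Ω
Net reactance X = X_L − X_C = 28.0 Ω
Z = 4.80 + j28.0 Ω
|Z| = √(4.80² + 28.0²) = 28.4 Ω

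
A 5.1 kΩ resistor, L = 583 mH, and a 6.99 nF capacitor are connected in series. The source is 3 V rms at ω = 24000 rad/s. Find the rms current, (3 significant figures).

315 μA

X_L = ωL = 14000 Ω
X_C = 1/(ωC) = 5960 Ω
Net reactance X = X_L − X_C = 8030 Ω
Z = 5100 + j8030 Ω
|Z| = √(5100² + 8030²) = 9510 Ω
I = V/|Z| = 3/9510 = 315 μA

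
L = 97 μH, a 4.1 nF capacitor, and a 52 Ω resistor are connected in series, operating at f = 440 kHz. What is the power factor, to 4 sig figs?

0.2776

ω = 2πf = 2.765e+06 rad/s
X_L = ωL = 268.2 Ω
X_C = 1/(ωC) = 88.22 Ω
Net reactance X = X_L − X_C = 179.9 Ω
Z = 52.00 + j179.9 Ω
|Z| = √(52.00² + 179.9²) = 187.3 Ω
∠Z = arctan(179.9/52.00) = 73.88°
cos φ = cos(73.88°) = 0.2776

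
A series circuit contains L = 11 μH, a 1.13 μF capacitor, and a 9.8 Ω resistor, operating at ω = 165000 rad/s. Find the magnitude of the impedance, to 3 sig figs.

10.4 Ω

X_L = ωL = 1.81 Ω
X_C = 1/(ωC) = 5.36 Ω
Net reactance X = X_L − X_C = -3.55 Ω
Z = 9.80 − j3.55 Ω
|Z| = √(9.80² + 3.55²) = 10.4 Ω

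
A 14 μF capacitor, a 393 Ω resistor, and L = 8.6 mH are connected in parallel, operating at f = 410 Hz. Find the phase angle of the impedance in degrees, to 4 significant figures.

74.33°

ω = 2πf = 2576 rad/s
X_L = ωL = 22.15 Ω
X_C = 1/(ωC) = 27.73 Ω
Parallel: admittances add. Y = 1/R + 1/(jωL) + jωC
Y = (0.002545 − j0.009072) S
|Y| = 0.009422 S → |Z| = 1/|Y| = 106.1 Ω, ∠Z = −∠Y = 74.33°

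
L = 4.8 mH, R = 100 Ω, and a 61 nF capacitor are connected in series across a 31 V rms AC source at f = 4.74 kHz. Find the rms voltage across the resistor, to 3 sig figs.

7.39 V

ω = 2πf = 29780 rad/s
X_L = ωL = 143 Ω
X_C = 1/(ωC) = 550 Ω
Net reactance X = X_L − X_C = -407 Ω
Z = 100 − j407 Ω
|Z| = √(100² + 407²) = 420 Ω
I = V/|Z| = 73.9 mA
V_R = I·|Z_R| = 0.0739 × 100 = 7.39 V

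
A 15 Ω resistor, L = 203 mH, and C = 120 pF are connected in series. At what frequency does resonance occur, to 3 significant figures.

ω₀ = 1/√(LC) = 1/√(0.203 × 1.2e-10) = 202600 rad/s
f₀ = ω₀/(2π) = 32.2 kHz

32.2 kHz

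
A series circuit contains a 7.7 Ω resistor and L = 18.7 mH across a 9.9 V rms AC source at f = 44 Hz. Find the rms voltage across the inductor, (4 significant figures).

ω = 2πf = 276.5 rad/s
X_L = ωL = 5.170 Ω
Z = 7.700 + j5.170 Ω
|Z| = √(7.700² + 5.170²) = 9.275 Ω
I = V/|Z| = 1.067 A
V_L = I·|Z_L| = 1.067 × 5.170 = 5.518 V

5.518 V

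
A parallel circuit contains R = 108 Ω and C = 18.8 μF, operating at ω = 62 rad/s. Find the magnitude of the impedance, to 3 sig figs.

107 Ω

X_C = 1/(ωC) = 858 Ω
Parallel: admittances add. Y = 1/R + jωC
Y = (0.00926 + j0.00117) S
|Y| = 0.00933 S → |Z| = 1/|Y| = 107 Ω, ∠Z = −∠Y = -7.17°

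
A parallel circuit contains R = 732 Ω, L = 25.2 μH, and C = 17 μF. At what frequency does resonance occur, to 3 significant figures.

7.69 kHz

ω₀ = 1/√(LC) = 1/√(2.52e-05 × 1.7e-05) = 48310 rad/s
f₀ = ω₀/(2π) = 7.69 kHz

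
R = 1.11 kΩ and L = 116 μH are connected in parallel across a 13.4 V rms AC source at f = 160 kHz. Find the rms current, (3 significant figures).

ω = 2πf = 1.005e+06 rad/s
X_L = ωL = 117 Ω
Parallel: admittances add. Y = 1/R + 1/(jωL)
Y = (0.000901 − j0.00858) S
|Y| = 0.00862 S → |Z| = 1/|Y| = 116 Ω, ∠Z = −∠Y = 84.0°
I = V/|Z| = 13.4/116 = 116 mA

116 mA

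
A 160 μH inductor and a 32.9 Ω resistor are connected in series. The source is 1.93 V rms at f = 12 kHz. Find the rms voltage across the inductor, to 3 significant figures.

0.664 V

ω = 2πf = 75400 rad/s
X_L = ωL = 12.1 Ω
Z = 32.9 + j12.1 Ω
|Z| = √(32.9² + 12.1²) = 35.0 Ω
I = V/|Z| = 55.1 mA
V_L = I·|Z_L| = 0.0551 × 12.1 = 0.664 V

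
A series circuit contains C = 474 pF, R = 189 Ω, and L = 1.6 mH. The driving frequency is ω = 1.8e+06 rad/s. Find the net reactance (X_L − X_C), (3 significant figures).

1710 Ω

X_L = ωL = 2880 Ω
X_C = 1/(ωC) = 1170 Ω
X = 2880 − 1170 = 1710 Ω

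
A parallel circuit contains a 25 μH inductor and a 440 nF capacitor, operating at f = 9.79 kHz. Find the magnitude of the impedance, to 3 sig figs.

1.60 Ω

ω = 2πf = 61510 rad/s
X_L = ωL = 1.54 Ω
X_C = 1/(ωC) = 36.9 Ω
Parallel: admittances add. Y = 1/(jωL) + jωC
Y = (0 − j0.623) S
|Y| = 0.623 S → |Z| = 1/|Y| = 1.60 Ω, ∠Z = −∠Y = 90.0°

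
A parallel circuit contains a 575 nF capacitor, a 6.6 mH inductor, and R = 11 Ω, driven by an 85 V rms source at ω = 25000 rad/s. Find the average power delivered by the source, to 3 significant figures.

657 W

X_L = ωL = 165 Ω
X_C = 1/(ωC) = 69.6 Ω
Parallel: admittances add. Y = 1/R + 1/(jωL) + jωC
Y = (0.0909 + j0.00831) S
|Y| = 0.0913 S → |Z| = 1/|Y| = 11.0 Ω, ∠Z = −∠Y = -5.23°
I = V/|Z| = 7.76 A
P = VI cos φ = 85 × 7.76 × cos(-5.23°) = 657 W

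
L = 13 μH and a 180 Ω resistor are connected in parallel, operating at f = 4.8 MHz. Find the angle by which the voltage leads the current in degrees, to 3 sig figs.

ω = 2πf = 3.016e+07 rad/s
X_L = ωL = 392 Ω
Parallel: admittances add. Y = 1/R + 1/(jωL)
Y = (0.00556 − j0.00255) S
|Y| = 0.00611 S → |Z| = 1/|Y| = 164 Ω, ∠Z = −∠Y = 24.7°

24.7°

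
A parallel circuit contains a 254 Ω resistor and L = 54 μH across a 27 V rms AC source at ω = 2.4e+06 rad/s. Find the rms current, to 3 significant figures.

X_L = ωL = 130 Ω
Parallel: admittances add. Y = 1/R + 1/(jωL)
Y = (0.00394 − j0.00772) S
|Y| = 0.00866 S → |Z| = 1/|Y| = 115 Ω, ∠Z = −∠Y = 63.0°
I = V/|Z| = 27/115 = 234 mA

234 mA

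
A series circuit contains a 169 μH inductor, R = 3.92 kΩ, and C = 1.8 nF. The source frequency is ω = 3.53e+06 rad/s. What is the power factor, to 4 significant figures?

0.9938

X_L = ωL = 596.6 Ω
X_C = 1/(ωC) = 157.4 Ω
Net reactance X = X_L − X_C = 439.2 Ω
Z = 3920 + j439.2 Ω
|Z| = √(3920² + 439.2²) = 3945 Ω
∠Z = arctan(439.2/3920) = 6.393°
cos φ = cos(6.393°) = 0.9938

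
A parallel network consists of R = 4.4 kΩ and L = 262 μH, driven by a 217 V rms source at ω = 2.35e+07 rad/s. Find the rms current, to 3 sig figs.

X_L = ωL = 6160 Ω
Parallel: admittances add. Y = 1/R + 1/(jωL)
Y = (0.000227 − j0.000162) S
|Y| = 0.000279 S → |Z| = 1/|Y| = 3580 Ω, ∠Z = −∠Y = 35.6°
I = V/|Z| = 217/3580 = 60.6 mA

60.6 mA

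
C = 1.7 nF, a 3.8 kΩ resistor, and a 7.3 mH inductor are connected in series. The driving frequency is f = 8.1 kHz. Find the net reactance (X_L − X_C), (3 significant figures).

ω = 2πf = 50890 rad/s
X_L = ωL = 372 Ω
X_C = 1/(ωC) = 11600 Ω
X = 372 − 11600 = -11200 Ω

-11200 Ω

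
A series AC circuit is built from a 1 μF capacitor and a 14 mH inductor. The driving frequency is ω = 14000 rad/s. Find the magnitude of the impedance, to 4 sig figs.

124.6 Ω

X_L = ωL = 196.0 Ω
X_C = 1/(ωC) = 71.43 Ω
Net reactance X = X_L − X_C = 124.6 Ω
Z = j124.6 Ω
|Z| = √(0² + 124.6²) = 124.6 Ω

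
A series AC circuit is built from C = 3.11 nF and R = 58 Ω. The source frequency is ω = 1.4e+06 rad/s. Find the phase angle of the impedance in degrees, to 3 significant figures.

-75.8°

X_C = 1/(ωC) = 230 Ω
Z = 58.0 − j230 Ω
|Z| = √(58.0² + 230²) = 237 Ω
∠Z = arctan(-230/58.0) = -75.8°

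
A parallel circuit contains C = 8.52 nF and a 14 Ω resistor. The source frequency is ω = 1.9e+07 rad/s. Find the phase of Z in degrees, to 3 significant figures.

X_C = 1/(ωC) = 6.18 Ω
Parallel: admittances add. Y = 1/R + jωC
Y = (0.0714 + j0.162) S
|Y| = 0.177 S → |Z| = 1/|Y| = 5.65 Ω, ∠Z = −∠Y = -66.2°

-66.2°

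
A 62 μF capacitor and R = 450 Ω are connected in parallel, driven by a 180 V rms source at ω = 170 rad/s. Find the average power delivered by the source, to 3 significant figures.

72.0 W

X_C = 1/(ωC) = 94.9 Ω
Parallel: admittances add. Y = 1/R + jωC
Y = (0.00222 + j0.0105) S
|Y| = 0.0108 S → |Z| = 1/|Y| = 92.8 Ω, ∠Z = −∠Y = -78.1°
I = V/|Z| = 1.94 A
P = VI cos φ = 180 × 1.94 × cos(-78.1°) = 72.0 W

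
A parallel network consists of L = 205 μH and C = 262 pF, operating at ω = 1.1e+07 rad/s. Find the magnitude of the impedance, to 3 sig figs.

X_L = ωL = 2260 Ω
X_C = 1/(ωC) = 347 Ω
Parallel: admittances add. Y = 1/(jωL) + jωC
Y = (0 + j0.00244) S
|Y| = 0.00244 S → |Z| = 1/|Y| = 410 Ω, ∠Z = −∠Y = -90.0°

410 Ω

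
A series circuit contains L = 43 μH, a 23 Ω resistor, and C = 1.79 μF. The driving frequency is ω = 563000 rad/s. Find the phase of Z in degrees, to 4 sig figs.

X_L = ωL = 24.21 Ω
X_C = 1/(ωC) = 0.9923 Ω
Net reactance X = X_L − X_C = 23.22 Ω
Z = 23.00 + j23.22 Ω
|Z| = √(23.00² + 23.22²) = 32.68 Ω
∠Z = arctan(23.22/23.00) = 45.27°

45.27°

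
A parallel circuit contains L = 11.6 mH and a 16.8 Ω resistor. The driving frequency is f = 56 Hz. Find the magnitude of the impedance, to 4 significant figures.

ω = 2πf = 351.9 rad/s
X_L = ωL = 4.082 Ω
Parallel: admittances add. Y = 1/R + 1/(jωL)
Y = (0.05952 − j0.2450) S
|Y| = 0.2521 S → |Z| = 1/|Y| = 3.966 Ω, ∠Z = −∠Y = 76.34°

3.966 Ω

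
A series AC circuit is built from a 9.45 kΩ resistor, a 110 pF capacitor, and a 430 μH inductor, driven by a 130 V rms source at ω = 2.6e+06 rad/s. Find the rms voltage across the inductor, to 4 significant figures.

14.91 V

X_L = ωL = 1118 Ω
X_C = 1/(ωC) = 3497 Ω
Net reactance X = X_L − X_C = -2379 Ω
Z = 9450 − j2379 Ω
|Z| = √(9450² + 2379²) = 9745 Ω
I = V/|Z| = 13.34 mA
V_L = I·|Z_L| = 0.01334 × 1118 = 14.91 V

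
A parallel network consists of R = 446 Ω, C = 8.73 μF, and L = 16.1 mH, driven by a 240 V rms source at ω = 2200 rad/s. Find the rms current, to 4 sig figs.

2.232 A

X_L = ωL = 35.42 Ω
X_C = 1/(ωC) = 52.07 Ω
Parallel: admittances add. Y = 1/R + 1/(jωL) + jωC
Y = (0.002242 − j0.009027) S
|Y| = 0.009301 S → |Z| = 1/|Y| = 107.5 Ω, ∠Z = −∠Y = 76.05°
I = V/|Z| = 240/107.5 = 2.232 A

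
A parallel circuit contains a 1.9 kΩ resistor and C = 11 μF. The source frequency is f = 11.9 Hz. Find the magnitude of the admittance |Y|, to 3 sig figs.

976 μS

ω = 2πf = 74.77 rad/s
X_C = 1/(ωC) = 1220 Ω
Parallel: admittances add. Y = 1/R + jωC
Y = (0.000526 + j0.000822) S
|Y| = 0.000976 S → |Z| = 1/|Y| = 1020 Ω, ∠Z = −∠Y = -57.4°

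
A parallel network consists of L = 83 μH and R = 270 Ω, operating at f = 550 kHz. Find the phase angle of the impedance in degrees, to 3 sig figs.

ω = 2πf = 3.456e+06 rad/s
X_L = ωL = 287 Ω
Parallel: admittances add. Y = 1/R + 1/(jωL)
Y = (0.00370 − j0.00349) S
|Y| = 0.00509 S → |Z| = 1/|Y| = 197 Ω, ∠Z = −∠Y = 43.3°

43.3°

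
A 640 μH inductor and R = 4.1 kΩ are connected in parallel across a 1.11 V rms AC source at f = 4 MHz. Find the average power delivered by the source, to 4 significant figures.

ω = 2πf = 2.513e+07 rad/s
X_L = ωL = 16080 Ω
Parallel: admittances add. Y = 1/R + 1/(jωL)
Y = (0.0002439 − j6.217e-05) S
|Y| = 0.0002517 S → |Z| = 1/|Y| = 3973 Ω, ∠Z = −∠Y = 14.30°
I = V/|Z| = 279.4 μA
P = VI cos φ = 1.11 × 0.0002794 × cos(14.30°) = 300.5 μW

300.5 μW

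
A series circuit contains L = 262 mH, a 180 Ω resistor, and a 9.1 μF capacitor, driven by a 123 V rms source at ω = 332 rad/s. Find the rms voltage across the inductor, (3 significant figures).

X_L = ωL = 87.0 Ω
X_C = 1/(ωC) = 331 Ω
Net reactance X = X_L − X_C = -244 Ω
Z = 180 − j244 Ω
|Z| = √(180² + 244²) = 303 Ω
I = V/|Z| = 406 mA
V_L = I·|Z_L| = 0.406 × 87.0 = 35.3 V

35.3 V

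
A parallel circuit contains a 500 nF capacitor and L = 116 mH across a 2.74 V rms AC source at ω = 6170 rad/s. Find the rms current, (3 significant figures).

X_L = ωL = 716 Ω
X_C = 1/(ωC) = 324 Ω
Parallel: admittances add. Y = 1/(jωL) + jωC
Y = (0 + j0.00169) S
|Y| = 0.00169 S → |Z| = 1/|Y| = 592 Ω, ∠Z = −∠Y = -90.0°
I = V/|Z| = 2.74/592 = 4.62 mA

4.62 mA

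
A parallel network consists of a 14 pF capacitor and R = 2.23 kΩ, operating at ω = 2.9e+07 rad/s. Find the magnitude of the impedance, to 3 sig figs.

1650 Ω

X_C = 1/(ωC) = 2460 Ω
Parallel: admittances add. Y = 1/R + jωC
Y = (0.000448 + j0.000406) S
|Y| = 0.000605 S → |Z| = 1/|Y| = 1650 Ω, ∠Z = −∠Y = -42.2°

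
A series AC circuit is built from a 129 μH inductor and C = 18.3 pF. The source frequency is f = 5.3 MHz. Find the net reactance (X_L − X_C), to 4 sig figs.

ω = 2πf = 3.33e+07 rad/s
X_L = ωL = 4296 Ω
X_C = 1/(ωC) = 1641 Ω
X = 4296 − 1641 = 2655 Ω

2655 Ω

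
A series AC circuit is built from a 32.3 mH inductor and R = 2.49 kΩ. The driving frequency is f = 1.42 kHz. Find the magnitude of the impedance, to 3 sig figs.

2510 Ω

ω = 2πf = 8922 rad/s
X_L = ωL = 288 Ω
Z = 2490 + j288 Ω
|Z| = √(2490² + 288²) = 2510 Ω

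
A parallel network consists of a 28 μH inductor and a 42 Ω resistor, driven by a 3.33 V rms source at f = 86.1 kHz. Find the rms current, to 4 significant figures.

233.7 mA

ω = 2πf = 541000 rad/s
X_L = ωL = 15.15 Ω
Parallel: admittances add. Y = 1/R + 1/(jωL)
Y = (0.02381 − j0.06602) S
|Y| = 0.07018 S → |Z| = 1/|Y| = 14.25 Ω, ∠Z = −∠Y = 70.17°
I = V/|Z| = 3.33/14.25 = 233.7 mA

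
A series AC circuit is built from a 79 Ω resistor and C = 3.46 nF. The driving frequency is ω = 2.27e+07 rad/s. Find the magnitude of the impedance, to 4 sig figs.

80.02 Ω

X_C = 1/(ωC) = 12.73 Ω
Z = 79.00 − j12.73 Ω
|Z| = √(79.00² + 12.73²) = 80.02 Ω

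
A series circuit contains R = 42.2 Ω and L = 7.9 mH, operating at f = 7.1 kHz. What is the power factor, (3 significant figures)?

0.119

ω = 2πf = 44610 rad/s
X_L = ωL = 352 Ω
Z = 42.2 + j352 Ω
|Z| = √(42.2² + 352²) = 355 Ω
∠Z = arctan(352/42.2) = 83.2°
cos φ = cos(83.2°) = 0.119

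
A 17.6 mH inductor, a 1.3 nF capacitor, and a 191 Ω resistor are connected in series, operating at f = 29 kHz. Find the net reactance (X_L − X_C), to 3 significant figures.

-1010 Ω

ω = 2πf = 182200 rad/s
X_L = ωL = 3210 Ω
X_C = 1/(ωC) = 4220 Ω
X = 3210 − 4220 = -1010 Ω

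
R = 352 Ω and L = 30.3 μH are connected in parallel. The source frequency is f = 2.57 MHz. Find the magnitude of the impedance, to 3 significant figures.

ω = 2πf = 1.615e+07 rad/s
X_L = ωL = 489 Ω
Parallel: admittances add. Y = 1/R + 1/(jωL)
Y = (0.00284 − j0.00204) S
|Y| = 0.00350 S → |Z| = 1/|Y| = 286 Ω, ∠Z = −∠Y = 35.7°

286 Ω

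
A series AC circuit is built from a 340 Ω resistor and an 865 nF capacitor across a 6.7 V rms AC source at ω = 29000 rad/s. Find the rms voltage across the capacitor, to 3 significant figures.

0.780 V

X_C = 1/(ωC) = 39.9 Ω
Z = 340 − j39.9 Ω
|Z| = √(340² + 39.9²) = 342 Ω
I = V/|Z| = 19.6 mA
V_C = I·|Z_C| = 0.0196 × 39.9 = 0.780 V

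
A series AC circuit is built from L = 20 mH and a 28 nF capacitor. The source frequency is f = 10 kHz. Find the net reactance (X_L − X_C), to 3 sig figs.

688 Ω

ω = 2πf = 62830 rad/s
X_L = ωL = 1260 Ω
X_C = 1/(ωC) = 568 Ω
X = 1260 − 568 = 688 Ω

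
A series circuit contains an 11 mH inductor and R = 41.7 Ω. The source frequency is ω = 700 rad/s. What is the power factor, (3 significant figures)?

X_L = ωL = 7.70 Ω
Z = 41.7 + j7.70 Ω
|Z| = √(41.7² + 7.70²) = 42.4 Ω
∠Z = arctan(7.70/41.7) = 10.5°
cos φ = cos(10.5°) = 0.983

0.983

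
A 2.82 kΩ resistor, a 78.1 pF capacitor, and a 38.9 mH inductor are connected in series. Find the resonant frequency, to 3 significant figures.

91.3 kHz

ω₀ = 1/√(LC) = 1/√(0.0389 × 7.81e-11) = 573700 rad/s
f₀ = ω₀/(2π) = 91.3 kHz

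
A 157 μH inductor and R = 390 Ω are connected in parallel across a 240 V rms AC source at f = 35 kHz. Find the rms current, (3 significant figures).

6.98 A

ω = 2πf = 219900 rad/s
X_L = ωL = 34.5 Ω
Parallel: admittances add. Y = 1/R + 1/(jωL)
Y = (0.00256 − j0.0290) S
|Y| = 0.0291 S → |Z| = 1/|Y| = 34.4 Ω, ∠Z = −∠Y = 84.9°
I = V/|Z| = 240/34.4 = 6.98 A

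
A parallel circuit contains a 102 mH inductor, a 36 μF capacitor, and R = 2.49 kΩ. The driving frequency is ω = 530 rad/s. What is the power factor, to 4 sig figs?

X_L = ωL = 54.06 Ω
X_C = 1/(ωC) = 52.41 Ω
Parallel: admittances add. Y = 1/R + 1/(jωL) + jωC
Y = (0.0004016 + j0.0005820) S
|Y| = 0.0007071 S → |Z| = 1/|Y| = 1414 Ω, ∠Z = −∠Y = -55.39°
cos φ = cos(-55.39°) = 0.5679

0.5679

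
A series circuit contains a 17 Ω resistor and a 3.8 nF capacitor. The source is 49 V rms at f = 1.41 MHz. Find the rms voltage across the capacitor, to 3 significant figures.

42.5 V

ω = 2πf = 8.859e+06 rad/s
X_C = 1/(ωC) = 29.7 Ω
Z = 17.0 − j29.7 Ω
|Z| = √(17.0² + 29.7²) = 34.2 Ω
I = V/|Z| = 1.43 A
V_C = I·|Z_C| = 1.43 × 29.7 = 42.5 V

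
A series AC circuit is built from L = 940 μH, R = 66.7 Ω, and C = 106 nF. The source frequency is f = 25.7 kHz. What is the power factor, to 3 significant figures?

0.581

ω = 2πf = 161500 rad/s
X_L = ωL = 152 Ω
X_C = 1/(ωC) = 58.4 Ω
Net reactance X = X_L − X_C = 93.4 Ω
Z = 66.7 + j93.4 Ω
|Z| = √(66.7² + 93.4²) = 115 Ω
∠Z = arctan(93.4/66.7) = 54.5°
cos φ = cos(54.5°) = 0.581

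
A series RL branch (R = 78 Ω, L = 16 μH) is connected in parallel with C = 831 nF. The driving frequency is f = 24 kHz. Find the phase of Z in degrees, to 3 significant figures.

ω = 2πf = 150800 rad/s
X_L = ωL = 2.41 Ω
X_C = 1/(ωC) = 7.98 Ω
Branch 1 (R+jX_L): Z₁ = 78.0 + j2.41 Ω, |Z₁| = 78.0 Ω
Branch 2 (−jX_C): Z₂ = −j7.98 Ω
Parallel: Z = Z₁Z₂/(Z₁+Z₂), |Z| = 7.96 Ω, ∠Z = -84.1°

-84.1°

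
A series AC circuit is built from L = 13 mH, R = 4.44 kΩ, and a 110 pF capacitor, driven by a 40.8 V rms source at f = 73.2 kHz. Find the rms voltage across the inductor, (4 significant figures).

ω = 2πf = 459900 rad/s
X_L = ωL = 5979 Ω
X_C = 1/(ωC) = 19770 Ω
Net reactance X = X_L − X_C = -13790 Ω
Z = 4440 − j13790 Ω
|Z| = √(4440² + 13790²) = 14480 Ω
I = V/|Z| = 2.817 mA
V_L = I·|Z_L| = 0.002817 × 5979 = 16.84 V

16.84 V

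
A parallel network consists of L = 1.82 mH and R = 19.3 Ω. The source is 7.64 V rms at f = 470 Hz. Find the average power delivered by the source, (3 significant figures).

ω = 2πf = 2953 rad/s
X_L = ωL = 5.37 Ω
Parallel: admittances add. Y = 1/R + 1/(jωL)
Y = (0.0518 − j0.186) S
|Y| = 0.193 S → |Z| = 1/|Y| = 5.18 Ω, ∠Z = −∠Y = 74.4°
I = V/|Z| = 1.48 A
P = VI cos φ = 7.64 × 1.48 × cos(74.4°) = 3.02 W

3.02 W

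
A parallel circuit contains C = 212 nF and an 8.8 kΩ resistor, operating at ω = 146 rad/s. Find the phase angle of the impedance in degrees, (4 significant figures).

X_C = 1/(ωC) = 32310 Ω
Parallel: admittances add. Y = 1/R + jωC
Y = (0.0001136 + j3.095e-05) S
|Y| = 0.0001178 S → |Z| = 1/|Y| = 8491 Ω, ∠Z = −∠Y = -15.24°

-15.24°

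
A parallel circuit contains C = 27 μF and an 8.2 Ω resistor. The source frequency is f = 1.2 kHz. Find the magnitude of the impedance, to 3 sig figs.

4.21 Ω

ω = 2πf = 7540 rad/s
X_C = 1/(ωC) = 4.91 Ω
Parallel: admittances add. Y = 1/R + jωC
Y = (0.122 + j0.204) S
|Y| = 0.237 S → |Z| = 1/|Y| = 4.21 Ω, ∠Z = −∠Y = -59.1°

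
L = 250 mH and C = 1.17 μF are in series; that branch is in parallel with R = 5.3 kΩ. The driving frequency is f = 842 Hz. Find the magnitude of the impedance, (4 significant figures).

ω = 2πf = 5290 rad/s
X_L = ωL = 1323 Ω
X_C = 1/(ωC) = 161.6 Ω
Branch 1: Z₁ = R = 5300 Ω
Branch 2 (series LC): Z₂ = j(X_L − X_C) = j1161 Ω
Parallel: Z = Z₁Z₂/(Z₁+Z₂), |Z| = 1134 Ω, ∠Z = 77.64°

1134 Ω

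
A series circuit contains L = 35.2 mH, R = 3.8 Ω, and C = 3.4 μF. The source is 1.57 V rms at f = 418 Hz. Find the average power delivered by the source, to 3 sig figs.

ω = 2πf = 2626 rad/s
X_L = ωL = 92.4 Ω
X_C = 1/(ωC) = 112 Ω
Net reactance X = X_L − X_C = -19.5 Ω
Z = 3.80 − j19.5 Ω
|Z| = √(3.80² + 19.5²) = 19.9 Ω
∠Z = arctan(-19.5/3.80) = -79.0°
I = V/|Z| = 78.9 mA
P = VI cos φ = 1.57 × 0.0789 × cos(-79.0°) = 23.6 mW

23.6 mW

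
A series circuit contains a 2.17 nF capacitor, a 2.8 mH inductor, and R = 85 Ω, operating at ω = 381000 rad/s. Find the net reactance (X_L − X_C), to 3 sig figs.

X_L = ωL = 1070 Ω
X_C = 1/(ωC) = 1210 Ω
X = 1070 − 1210 = -143 Ω

-143 Ω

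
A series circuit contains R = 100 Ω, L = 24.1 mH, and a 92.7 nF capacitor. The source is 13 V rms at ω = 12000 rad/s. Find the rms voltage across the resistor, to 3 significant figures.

2.10 V

X_L = ωL = 289 Ω
X_C = 1/(ωC) = 899 Ω
Net reactance X = X_L − X_C = -610 Ω
Z = 100 − j610 Ω
|Z| = √(100² + 610²) = 618 Ω
I = V/|Z| = 21.0 mA
V_R = I·|Z_R| = 0.0210 × 100 = 2.10 V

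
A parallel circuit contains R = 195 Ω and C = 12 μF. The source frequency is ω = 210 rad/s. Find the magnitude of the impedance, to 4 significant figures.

175.0 Ω

X_C = 1/(ωC) = 396.8 Ω
Parallel: admittances add. Y = 1/R + jωC
Y = (0.005128 + j0.002520) S
|Y| = 0.005714 S → |Z| = 1/|Y| = 175.0 Ω, ∠Z = −∠Y = -26.17°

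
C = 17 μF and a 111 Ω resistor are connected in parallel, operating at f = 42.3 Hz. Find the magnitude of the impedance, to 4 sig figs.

99.22 Ω

ω = 2πf = 265.8 rad/s
X_C = 1/(ωC) = 221.3 Ω
Parallel: admittances add. Y = 1/R + jωC
Y = (0.009009 + j0.004518) S
|Y| = 0.01008 S → |Z| = 1/|Y| = 99.22 Ω, ∠Z = −∠Y = -26.63°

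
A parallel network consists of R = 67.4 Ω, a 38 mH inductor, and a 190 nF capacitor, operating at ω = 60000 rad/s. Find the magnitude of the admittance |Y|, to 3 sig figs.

X_L = ωL = 2280 Ω
X_C = 1/(ωC) = 87.7 Ω
Parallel: admittances add. Y = 1/R + 1/(jωL) + jωC
Y = (0.0148 + j0.0110) S
|Y| = 0.0184 S → |Z| = 1/|Y| = 54.2 Ω, ∠Z = −∠Y = -36.5°

18.4 mS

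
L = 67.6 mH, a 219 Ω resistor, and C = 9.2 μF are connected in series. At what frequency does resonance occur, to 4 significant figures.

201.8 Hz

ω₀ = 1/√(LC) = 1/√(0.0676 × 9.2e-06) = 1268 rad/s
f₀ = ω₀/(2π) = 201.8 Hz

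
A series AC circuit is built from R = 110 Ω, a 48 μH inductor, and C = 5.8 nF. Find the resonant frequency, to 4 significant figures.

301.6 kHz

ω₀ = 1/√(LC) = 1/√(4.8e-05 × 5.8e-09) = 1.895e+06 rad/s
f₀ = ω₀/(2π) = 301.6 kHz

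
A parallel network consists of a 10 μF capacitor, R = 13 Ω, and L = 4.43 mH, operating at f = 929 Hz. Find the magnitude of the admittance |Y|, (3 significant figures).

ω = 2πf = 5837 rad/s
X_L = ωL = 25.9 Ω
X_C = 1/(ωC) = 17.1 Ω
Parallel: admittances add. Y = 1/R + 1/(jωL) + jωC
Y = (0.0769 + j0.0197) S
|Y| = 0.0794 S → |Z| = 1/|Y| = 12.6 Ω, ∠Z = −∠Y = -14.4°

79.4 mS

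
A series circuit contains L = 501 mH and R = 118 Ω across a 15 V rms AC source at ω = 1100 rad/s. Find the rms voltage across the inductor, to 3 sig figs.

X_L = ωL = 551 Ω
Z = 118 + j551 Ω
|Z| = √(118² + 551²) = 564 Ω
I = V/|Z| = 26.6 mA
V_L = I·|Z_L| = 0.0266 × 551 = 14.7 V

14.7 V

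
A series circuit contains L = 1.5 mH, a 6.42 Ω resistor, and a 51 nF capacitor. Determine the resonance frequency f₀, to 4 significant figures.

18.20 kHz

ω₀ = 1/√(LC) = 1/√(0.0015 × 5.1e-08) = 114300 rad/s
f₀ = ω₀/(2π) = 18.20 kHz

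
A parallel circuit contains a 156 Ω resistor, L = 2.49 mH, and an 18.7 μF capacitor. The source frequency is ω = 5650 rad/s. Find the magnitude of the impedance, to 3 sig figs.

28.4 Ω

X_L = ωL = 14.1 Ω
X_C = 1/(ωC) = 9.46 Ω
Parallel: admittances add. Y = 1/R + 1/(jωL) + jωC
Y = (0.00641 + j0.0346) S
|Y| = 0.0352 S → |Z| = 1/|Y| = 28.4 Ω, ∠Z = −∠Y = -79.5°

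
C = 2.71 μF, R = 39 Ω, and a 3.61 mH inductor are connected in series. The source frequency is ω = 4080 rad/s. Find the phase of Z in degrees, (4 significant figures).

-62.75°

X_L = ωL = 14.73 Ω
X_C = 1/(ωC) = 90.44 Ω
Net reactance X = X_L − X_C = -75.71 Ω
Z = 39.00 − j75.71 Ω
|Z| = √(39.00² + 75.71²) = 85.17 Ω
∠Z = arctan(-75.71/39.00) = -62.75°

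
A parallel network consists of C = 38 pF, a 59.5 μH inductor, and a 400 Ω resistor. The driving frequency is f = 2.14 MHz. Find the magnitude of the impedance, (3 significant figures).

384 Ω

ω = 2πf = 1.345e+07 rad/s
X_L = ωL = 800 Ω
X_C = 1/(ωC) = 1960 Ω
Parallel: admittances add. Y = 1/R + 1/(jωL) + jωC
Y = (0.00250 − j0.000739) S
|Y| = 0.00261 S → |Z| = 1/|Y| = 384 Ω, ∠Z = −∠Y = 16.5°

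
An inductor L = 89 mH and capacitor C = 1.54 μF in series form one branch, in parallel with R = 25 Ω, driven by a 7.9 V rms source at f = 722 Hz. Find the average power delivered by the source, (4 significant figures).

2.496 W

ω = 2πf = 4536 rad/s
X_L = ωL = 403.7 Ω
X_C = 1/(ωC) = 143.1 Ω
Branch 1: Z₁ = R = 25.00 Ω
Branch 2 (series LC): Z₂ = j(X_L − X_C) = j260.6 Ω
Parallel: Z = Z₁Z₂/(Z₁+Z₂), |Z| = 24.89 Ω, ∠Z = 5.480°
I = V/|Z| = 317.5 mA
P = VI cos φ = 7.9 × 0.3175 × cos(5.480°) = 2.496 W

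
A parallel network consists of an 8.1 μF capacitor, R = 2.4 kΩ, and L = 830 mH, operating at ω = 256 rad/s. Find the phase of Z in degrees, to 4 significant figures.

81.01°

X_L = ωL = 212.5 Ω
X_C = 1/(ωC) = 482.3 Ω
Parallel: admittances add. Y = 1/R + 1/(jωL) + jωC
Y = (0.0004167 − j0.002633) S
|Y| = 0.002665 S → |Z| = 1/|Y| = 375.2 Ω, ∠Z = −∠Y = 81.01°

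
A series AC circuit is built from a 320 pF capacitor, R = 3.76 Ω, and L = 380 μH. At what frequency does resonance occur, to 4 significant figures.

456.4 kHz

ω₀ = 1/√(LC) = 1/√(0.00038 × 3.2e-10) = 2.868e+06 rad/s
f₀ = ω₀/(2π) = 456.4 kHz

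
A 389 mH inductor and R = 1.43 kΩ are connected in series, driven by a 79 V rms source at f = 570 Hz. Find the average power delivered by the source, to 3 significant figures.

ω = 2πf = 3581 rad/s
X_L = ωL = 1390 Ω
Z = 1430 + j1390 Ω
|Z| = √(1430² + 1390²) = 2000 Ω
∠Z = arctan(1390/1430) = 44.3°
I = V/|Z| = 39.6 mA
P = VI cos φ = 79 × 0.0396 × cos(44.3°) = 2.24 W

2.24 W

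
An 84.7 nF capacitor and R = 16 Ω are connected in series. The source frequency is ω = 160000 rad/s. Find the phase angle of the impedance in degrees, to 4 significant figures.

X_C = 1/(ωC) = 73.79 Ω
Z = 16.00 − j73.79 Ω
|Z| = √(16.00² + 73.79²) = 75.50 Ω
∠Z = arctan(-73.79/16.00) = -77.77°

-77.77°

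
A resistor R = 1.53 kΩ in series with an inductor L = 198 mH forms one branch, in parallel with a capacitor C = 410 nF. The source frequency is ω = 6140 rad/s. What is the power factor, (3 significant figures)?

X_L = ωL = 1220 Ω
X_C = 1/(ωC) = 397 Ω
Branch 1 (R+jX_L): Z₁ = 1530 + j1220 Ω, |Z₁| = 1950 Ω
Branch 2 (−jX_C): Z₂ = −j397 Ω
Parallel: Z = Z₁Z₂/(Z₁+Z₂), |Z| = 447 Ω, ∠Z = -79.7°
cos φ = cos(-79.7°) = 0.179

0.179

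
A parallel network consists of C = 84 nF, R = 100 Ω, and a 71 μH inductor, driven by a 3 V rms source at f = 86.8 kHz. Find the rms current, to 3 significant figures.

67.0 mA

ω = 2πf = 545400 rad/s
X_L = ωL = 38.7 Ω
X_C = 1/(ωC) = 21.8 Ω
Parallel: admittances add. Y = 1/R + 1/(jωL) + jωC
Y = (0.0100 + j0.0200) S
|Y| = 0.0223 S → |Z| = 1/|Y| = 44.7 Ω, ∠Z = −∠Y = -63.4°
I = V/|Z| = 3/44.7 = 67.0 mA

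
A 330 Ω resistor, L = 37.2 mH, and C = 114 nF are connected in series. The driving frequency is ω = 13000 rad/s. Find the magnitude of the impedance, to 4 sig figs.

381.4 Ω

X_L = ωL = 483.6 Ω
X_C = 1/(ωC) = 674.8 Ω
Net reactance X = X_L − X_C = -191.2 Ω
Z = 330.0 − j191.2 Ω
|Z| = √(330.0² + 191.2²) = 381.4 Ω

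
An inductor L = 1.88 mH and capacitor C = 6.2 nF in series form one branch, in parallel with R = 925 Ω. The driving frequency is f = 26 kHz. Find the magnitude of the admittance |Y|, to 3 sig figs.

1.82 mS

ω = 2πf = 163400 rad/s
X_L = ωL = 307 Ω
X_C = 1/(ωC) = 987 Ω
Branch 1: Z₁ = R = 925 Ω
Branch 2 (series LC): Z₂ = j(X_L − X_C) = −j680 Ω
Parallel: Z = Z₁Z₂/(Z₁+Z₂), |Z| = 548 Ω, ∠Z = -53.7°
|Y| = 1/|Z| = 1.82 mS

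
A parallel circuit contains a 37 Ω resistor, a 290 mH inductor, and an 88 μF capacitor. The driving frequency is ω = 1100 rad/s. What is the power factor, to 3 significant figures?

0.277

X_L = ωL = 319 Ω
X_C = 1/(ωC) = 10.3 Ω
Parallel: admittances add. Y = 1/R + 1/(jωL) + jωC
Y = (0.0270 + j0.0937) S
|Y| = 0.0975 S → |Z| = 1/|Y| = 10.3 Ω, ∠Z = −∠Y = -73.9°
cos φ = cos(-73.9°) = 0.277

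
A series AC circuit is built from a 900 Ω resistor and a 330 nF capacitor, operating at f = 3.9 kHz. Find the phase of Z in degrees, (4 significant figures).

-7.824°

ω = 2πf = 24500 rad/s
X_C = 1/(ωC) = 123.7 Ω
Z = 900.0 − j123.7 Ω
|Z| = √(900.0² + 123.7²) = 908.5 Ω
∠Z = arctan(-123.7/900.0) = -7.824°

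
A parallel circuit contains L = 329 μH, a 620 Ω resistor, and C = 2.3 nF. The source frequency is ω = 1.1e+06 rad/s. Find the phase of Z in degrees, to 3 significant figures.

X_L = ωL = 362 Ω
X_C = 1/(ωC) = 395 Ω
Parallel: admittances add. Y = 1/R + 1/(jωL) + jωC
Y = (0.00161 − j0.000233) S
|Y| = 0.00163 S → |Z| = 1/|Y| = 614 Ω, ∠Z = −∠Y = 8.23°

8.23°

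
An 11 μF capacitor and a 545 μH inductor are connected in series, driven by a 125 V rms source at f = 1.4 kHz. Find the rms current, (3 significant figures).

22.6 A

ω = 2πf = 8796 rad/s
X_L = ωL = 4.79 Ω
X_C = 1/(ωC) = 10.3 Ω
Net reactance X = X_L − X_C = -5.54 Ω
Z = − j5.54 Ω
|Z| = √(0² + 5.54²) = 5.54 Ω
I = V/|Z| = 125/5.54 = 22.6 A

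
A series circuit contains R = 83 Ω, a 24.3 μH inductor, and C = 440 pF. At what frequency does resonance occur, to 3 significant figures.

ω₀ = 1/√(LC) = 1/√(2.43e-05 × 4.4e-10) = 9.671e+06 rad/s
f₀ = ω₀/(2π) = 1.54 MHz

1.54 MHz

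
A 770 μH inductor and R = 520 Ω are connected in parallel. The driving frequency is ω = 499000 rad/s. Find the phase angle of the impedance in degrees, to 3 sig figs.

X_L = ωL = 384 Ω
Parallel: admittances add. Y = 1/R + 1/(jωL)
Y = (0.00192 − j0.00260) S
|Y| = 0.00324 S → |Z| = 1/|Y| = 309 Ω, ∠Z = −∠Y = 53.5°

53.5°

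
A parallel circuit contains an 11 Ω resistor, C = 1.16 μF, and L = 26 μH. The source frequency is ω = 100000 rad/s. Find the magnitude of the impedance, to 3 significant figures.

3.53 Ω

X_L = ωL = 2.60 Ω
X_C = 1/(ωC) = 8.62 Ω
Parallel: admittances add. Y = 1/R + 1/(jωL) + jωC
Y = (0.0909 − j0.269) S
|Y| = 0.284 S → |Z| = 1/|Y| = 3.53 Ω, ∠Z = −∠Y = 71.3°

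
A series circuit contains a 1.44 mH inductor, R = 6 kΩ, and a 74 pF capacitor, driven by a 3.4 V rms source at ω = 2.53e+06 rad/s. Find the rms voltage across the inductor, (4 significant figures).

X_L = ωL = 3643 Ω
X_C = 1/(ωC) = 5341 Ω
Net reactance X = X_L − X_C = -1698 Ω
Z = 6000 − j1698 Ω
|Z| = √(6000² + 1698²) = 6236 Ω
I = V/|Z| = 545.3 μA
V_L = I·|Z_L| = 0.0005453 × 3643 = 1.986 V

1.986 V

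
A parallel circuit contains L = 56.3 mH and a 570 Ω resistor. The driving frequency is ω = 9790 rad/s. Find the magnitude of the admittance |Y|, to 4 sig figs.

2.524 mS

X_L = ωL = 551.2 Ω
Parallel: admittances add. Y = 1/R + 1/(jωL)
Y = (0.001754 − j0.001814) S
|Y| = 0.002524 S → |Z| = 1/|Y| = 396.2 Ω, ∠Z = −∠Y = 45.96°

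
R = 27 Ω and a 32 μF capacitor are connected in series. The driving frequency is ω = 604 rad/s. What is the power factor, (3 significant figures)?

0.463

X_C = 1/(ωC) = 51.7 Ω
Z = 27.0 − j51.7 Ω
|Z| = √(27.0² + 51.7²) = 58.4 Ω
∠Z = arctan(-51.7/27.0) = -62.4°
cos φ = cos(-62.4°) = 0.463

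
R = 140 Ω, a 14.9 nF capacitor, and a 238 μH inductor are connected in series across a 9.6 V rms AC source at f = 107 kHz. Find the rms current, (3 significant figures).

ω = 2πf = 672300 rad/s
X_L = ωL = 160 Ω
X_C = 1/(ωC) = 99.8 Ω
Net reactance X = X_L − X_C = 60.2 Ω
Z = 140 + j60.2 Ω
|Z| = √(140² + 60.2²) = 152 Ω
I = V/|Z| = 9.6/152 = 63.0 mA

63.0 mA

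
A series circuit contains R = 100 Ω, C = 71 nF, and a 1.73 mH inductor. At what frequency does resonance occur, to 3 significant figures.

14.4 kHz

ω₀ = 1/√(LC) = 1/√(0.00173 × 7.1e-08) = 90230 rad/s
f₀ = ω₀/(2π) = 14.4 kHz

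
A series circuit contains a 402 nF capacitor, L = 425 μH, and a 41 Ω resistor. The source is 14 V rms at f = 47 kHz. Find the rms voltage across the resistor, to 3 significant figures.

ω = 2πf = 295300 rad/s
X_L = ωL = 126 Ω
X_C = 1/(ωC) = 8.42 Ω
Net reactance X = X_L − X_C = 117 Ω
Z = 41.0 + j117 Ω
|Z| = √(41.0² + 117²) = 124 Ω
I = V/|Z| = 113 mA
V_R = I·|Z_R| = 0.113 × 41.0 = 4.63 V

4.63 V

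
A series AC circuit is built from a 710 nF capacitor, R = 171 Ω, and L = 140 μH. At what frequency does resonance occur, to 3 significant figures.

16.0 kHz

ω₀ = 1/√(LC) = 1/√(0.00014 × 7.1e-07) = 100300 rad/s
f₀ = ω₀/(2π) = 16.0 kHz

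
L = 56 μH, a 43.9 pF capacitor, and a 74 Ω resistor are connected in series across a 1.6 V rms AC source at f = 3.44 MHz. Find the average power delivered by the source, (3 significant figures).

6.32 mW

ω = 2πf = 2.161e+07 rad/s
X_L = ωL = 1210 Ω
X_C = 1/(ωC) = 1050 Ω
Net reactance X = X_L − X_C = 156 Ω
Z = 74.0 + j156 Ω
|Z| = √(74.0² + 156²) = 173 Ω
∠Z = arctan(156/74.0) = 64.7°
I = V/|Z| = 9.24 mA
P = VI cos φ = 1.6 × 0.00924 × cos(64.7°) = 6.32 mW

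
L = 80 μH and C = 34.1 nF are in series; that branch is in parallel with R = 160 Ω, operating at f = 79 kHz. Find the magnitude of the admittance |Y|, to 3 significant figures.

ω = 2πf = 496400 rad/s
X_L = ωL = 39.7 Ω
X_C = 1/(ωC) = 59.1 Ω
Branch 1: Z₁ = R = 160 Ω
Branch 2 (series LC): Z₂ = j(X_L − X_C) = −j19.4 Ω
Parallel: Z = Z₁Z₂/(Z₁+Z₂), |Z| = 19.2 Ω, ∠Z = -83.1°
|Y| = 1/|Z| = 52.0 mS

52.0 mS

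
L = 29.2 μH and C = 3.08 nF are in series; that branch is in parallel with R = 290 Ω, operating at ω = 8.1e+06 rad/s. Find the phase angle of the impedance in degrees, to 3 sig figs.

55.9°

X_L = ωL = 237 Ω
X_C = 1/(ωC) = 40.1 Ω
Branch 1: Z₁ = R = 290 Ω
Branch 2 (series LC): Z₂ = j(X_L − X_C) = j196 Ω
Parallel: Z = Z₁Z₂/(Z₁+Z₂), |Z| = 163 Ω, ∠Z = 55.9°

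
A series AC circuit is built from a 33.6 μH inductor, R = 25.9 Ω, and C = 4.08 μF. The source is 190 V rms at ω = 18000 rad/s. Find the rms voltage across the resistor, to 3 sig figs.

X_L = ωL = 0.605 Ω
X_C = 1/(ωC) = 13.6 Ω
Net reactance X = X_L − X_C = -13.0 Ω
Z = 25.9 − j13.0 Ω
|Z| = √(25.9² + 13.0²) = 29.0 Ω
I = V/|Z| = 6.56 A
V_R = I·|Z_R| = 6.56 × 25.9 = 170 V

170 V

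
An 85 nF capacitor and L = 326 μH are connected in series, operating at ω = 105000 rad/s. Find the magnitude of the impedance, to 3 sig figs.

77.8 Ω

X_L = ωL = 34.2 Ω
X_C = 1/(ωC) = 112 Ω
Net reactance X = X_L − X_C = -77.8 Ω
Z = − j77.8 Ω
|Z| = √(0² + 77.8²) = 77.8 Ω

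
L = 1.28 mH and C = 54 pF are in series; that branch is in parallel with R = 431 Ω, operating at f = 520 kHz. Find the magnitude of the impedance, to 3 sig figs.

414 Ω

ω = 2πf = 3.267e+06 rad/s
X_L = ωL = 4180 Ω
X_C = 1/(ωC) = 5670 Ω
Branch 1: Z₁ = R = 431 Ω
Branch 2 (series LC): Z₂ = j(X_L − X_C) = −j1490 Ω
Parallel: Z = Z₁Z₂/(Z₁+Z₂), |Z| = 414 Ω, ∠Z = -16.2°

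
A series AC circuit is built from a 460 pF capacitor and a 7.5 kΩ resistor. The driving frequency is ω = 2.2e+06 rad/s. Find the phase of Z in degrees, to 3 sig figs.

X_C = 1/(ωC) = 988 Ω
Z = 7500 − j988 Ω
|Z| = √(7500² + 988²) = 7560 Ω
∠Z = arctan(-988/7500) = -7.51°

-7.51°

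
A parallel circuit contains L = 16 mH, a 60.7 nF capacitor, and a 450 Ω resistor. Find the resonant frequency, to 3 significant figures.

5.11 kHz

ω₀ = 1/√(LC) = 1/√(0.016 × 6.07e-08) = 32090 rad/s
f₀ = ω₀/(2π) = 5.11 kHz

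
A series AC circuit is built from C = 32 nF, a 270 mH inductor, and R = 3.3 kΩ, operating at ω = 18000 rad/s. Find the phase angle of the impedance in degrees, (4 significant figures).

X_L = ωL = 4860 Ω
X_C = 1/(ωC) = 1736 Ω
Net reactance X = X_L − X_C = 3124 Ω
Z = 3300 + j3124 Ω
|Z| = √(3300² + 3124²) = 4544 Ω
∠Z = arctan(3124/3300) = 43.43°

43.43°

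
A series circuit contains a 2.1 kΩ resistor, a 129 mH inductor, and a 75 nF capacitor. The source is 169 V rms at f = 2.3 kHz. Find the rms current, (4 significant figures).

ω = 2πf = 14450 rad/s
X_L = ωL = 1864 Ω
X_C = 1/(ωC) = 922.6 Ω
Net reactance X = X_L − X_C = 941.6 Ω
Z = 2100 + j941.6 Ω
|Z| = √(2100² + 941.6²) = 2301 Ω
I = V/|Z| = 169/2301 = 73.43 mA

73.43 mA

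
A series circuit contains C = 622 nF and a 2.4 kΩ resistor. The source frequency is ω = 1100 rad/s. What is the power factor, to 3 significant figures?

0.854

X_C = 1/(ωC) = 1460 Ω
Z = 2400 − j1460 Ω
|Z| = √(2400² + 1460²) = 2810 Ω
∠Z = arctan(-1460/2400) = -31.3°
cos φ = cos(-31.3°) = 0.854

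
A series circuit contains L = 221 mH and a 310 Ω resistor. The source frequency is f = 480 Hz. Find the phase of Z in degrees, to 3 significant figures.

ω = 2πf = 3016 rad/s
X_L = ωL = 667 Ω
Z = 310 + j667 Ω
|Z| = √(310² + 667²) = 735 Ω
∠Z = arctan(667/310) = 65.1°

65.1°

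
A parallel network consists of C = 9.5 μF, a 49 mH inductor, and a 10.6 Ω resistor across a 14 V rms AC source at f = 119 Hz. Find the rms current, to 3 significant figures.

ω = 2πf = 747.7 rad/s
X_L = ωL = 36.6 Ω
X_C = 1/(ωC) = 141 Ω
Parallel: admittances add. Y = 1/R + 1/(jωL) + jωC
Y = (0.0943 − j0.0202) S
|Y| = 0.0965 S → |Z| = 1/|Y| = 10.4 Ω, ∠Z = −∠Y = 12.1°
I = V/|Z| = 14/10.4 = 1.35 A

1.35 A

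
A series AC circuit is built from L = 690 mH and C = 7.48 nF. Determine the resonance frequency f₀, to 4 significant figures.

2.215 kHz

ω₀ = 1/√(LC) = 1/√(0.69 × 7.48e-09) = 13920 rad/s
f₀ = ω₀/(2π) = 2.215 kHz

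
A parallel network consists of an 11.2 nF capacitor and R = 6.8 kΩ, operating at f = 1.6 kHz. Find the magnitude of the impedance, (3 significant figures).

5400 Ω

ω = 2πf = 10050 rad/s
X_C = 1/(ωC) = 8880 Ω
Parallel: admittances add. Y = 1/R + jωC
Y = (0.000147 + j0.000113) S
|Y| = 0.000185 S → |Z| = 1/|Y| = 5400 Ω, ∠Z = −∠Y = -37.4°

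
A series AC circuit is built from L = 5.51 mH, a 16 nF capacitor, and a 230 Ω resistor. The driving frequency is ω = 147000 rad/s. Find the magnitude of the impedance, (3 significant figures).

X_L = ωL = 810 Ω
X_C = 1/(ωC) = 425 Ω
Net reactance X = X_L − X_C = 385 Ω
Z = 230 + j385 Ω
|Z| = √(230² + 385²) = 448 Ω

448 Ω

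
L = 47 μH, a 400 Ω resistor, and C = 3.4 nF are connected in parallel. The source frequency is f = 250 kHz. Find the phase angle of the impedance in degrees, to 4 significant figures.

ω = 2πf = 1.571e+06 rad/s
X_L = ωL = 73.83 Ω
X_C = 1/(ωC) = 187.2 Ω
Parallel: admittances add. Y = 1/R + 1/(jωL) + jωC
Y = (0.002500 − j0.008204) S
|Y| = 0.008577 S → |Z| = 1/|Y| = 116.6 Ω, ∠Z = −∠Y = 73.05°

73.05°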